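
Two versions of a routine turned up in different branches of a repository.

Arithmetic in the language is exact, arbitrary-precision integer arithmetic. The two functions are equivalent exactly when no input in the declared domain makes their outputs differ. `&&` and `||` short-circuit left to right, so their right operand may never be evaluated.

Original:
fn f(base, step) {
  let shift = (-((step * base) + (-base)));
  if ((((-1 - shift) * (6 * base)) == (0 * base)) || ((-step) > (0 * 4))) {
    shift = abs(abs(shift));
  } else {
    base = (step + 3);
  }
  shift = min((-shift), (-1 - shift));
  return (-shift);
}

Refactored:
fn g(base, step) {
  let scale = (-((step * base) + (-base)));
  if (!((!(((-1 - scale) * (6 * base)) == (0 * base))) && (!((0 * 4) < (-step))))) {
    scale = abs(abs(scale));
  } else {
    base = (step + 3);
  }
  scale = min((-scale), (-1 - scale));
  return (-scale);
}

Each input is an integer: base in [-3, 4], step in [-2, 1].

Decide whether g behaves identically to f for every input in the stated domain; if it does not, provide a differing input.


Differences: local variable names differ, and comparison usage differs, and boolean connective usage differs — yet all 32 inputs agree.
verdict: equivalent


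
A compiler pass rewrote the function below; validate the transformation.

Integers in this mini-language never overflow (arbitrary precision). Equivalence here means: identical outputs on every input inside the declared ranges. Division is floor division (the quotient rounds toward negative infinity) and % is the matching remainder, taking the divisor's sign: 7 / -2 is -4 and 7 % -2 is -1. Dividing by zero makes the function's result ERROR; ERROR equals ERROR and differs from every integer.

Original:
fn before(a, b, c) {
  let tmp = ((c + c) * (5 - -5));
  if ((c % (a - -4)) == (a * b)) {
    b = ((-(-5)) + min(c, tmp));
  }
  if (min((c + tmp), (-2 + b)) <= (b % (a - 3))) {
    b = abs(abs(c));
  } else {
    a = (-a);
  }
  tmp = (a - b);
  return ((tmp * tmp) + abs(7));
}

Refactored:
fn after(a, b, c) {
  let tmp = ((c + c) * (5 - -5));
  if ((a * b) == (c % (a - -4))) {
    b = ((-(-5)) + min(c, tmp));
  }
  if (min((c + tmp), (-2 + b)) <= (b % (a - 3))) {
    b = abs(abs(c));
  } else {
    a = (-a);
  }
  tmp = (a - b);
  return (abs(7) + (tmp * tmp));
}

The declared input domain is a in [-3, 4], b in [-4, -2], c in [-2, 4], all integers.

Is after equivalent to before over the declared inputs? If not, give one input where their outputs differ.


Side by side, the visible changes include: same computation, different form.
Spot check at a=-2, b=-3, c=0 — before: tmp := 0 | ((c % (a - -4)) == (a * b)): false | (min((c + tmp), (-2 + b)) <= (b % (a - 3))): true | b := 0 | tmp := -2 | result 11. after: tmp := 0 | ((a * b) == (c % (a - -4))): false | (min((c + tmp), (-2 + b)) <= (b % (a - 3))): true | b := 0 | tmp := -2 | result 11. Both give 11.
Every one of the 168 inputs gives matching results.
verdict: equivalent


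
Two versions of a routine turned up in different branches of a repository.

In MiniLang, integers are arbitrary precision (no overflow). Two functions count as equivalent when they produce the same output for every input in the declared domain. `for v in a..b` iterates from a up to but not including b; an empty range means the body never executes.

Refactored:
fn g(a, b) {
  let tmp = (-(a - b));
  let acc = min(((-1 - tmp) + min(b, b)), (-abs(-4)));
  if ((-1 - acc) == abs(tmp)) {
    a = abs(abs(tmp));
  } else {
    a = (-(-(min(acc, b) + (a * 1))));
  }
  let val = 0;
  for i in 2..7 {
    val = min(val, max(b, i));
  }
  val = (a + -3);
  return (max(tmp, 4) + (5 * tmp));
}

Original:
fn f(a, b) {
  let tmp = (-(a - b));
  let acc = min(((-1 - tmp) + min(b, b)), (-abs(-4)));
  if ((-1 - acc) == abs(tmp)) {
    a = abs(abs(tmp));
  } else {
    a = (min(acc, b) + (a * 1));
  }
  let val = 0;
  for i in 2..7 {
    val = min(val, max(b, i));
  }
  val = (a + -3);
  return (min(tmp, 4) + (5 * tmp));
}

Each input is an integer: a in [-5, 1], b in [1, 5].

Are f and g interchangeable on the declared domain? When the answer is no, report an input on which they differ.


Evaluate both at a=-5, b=1.
f: tmp becomes 6; next acc becomes -6; next ((-1 - acc) == abs(tmp)) evaluates to false; next a becomes -11; next val becomes 0; next at i=2:; next val becomes 0; next at i=3:; next val becomes 0; next at i=4:; next val becomes 0; next at i=5:; next val becomes 0; next at i=6:; next val becomes 0; next val becomes -14; next final value 34
g: tmp becomes 6; next acc becomes -6; next ((-1 - acc) == abs(tmp)) evaluates to false; next a becomes -11; next val becomes 0; next at i=2:; next val becomes 0; next at i=3:; next val becomes 0; next at i=4:; next val becomes 0; next at i=5:; next val becomes 0; next at i=6:; next val becomes 0; next val becomes -14; next final value 36
34 != 36, so the rewrite changes behavior.
verdict: not equivalent; witness: a=-5, b=1


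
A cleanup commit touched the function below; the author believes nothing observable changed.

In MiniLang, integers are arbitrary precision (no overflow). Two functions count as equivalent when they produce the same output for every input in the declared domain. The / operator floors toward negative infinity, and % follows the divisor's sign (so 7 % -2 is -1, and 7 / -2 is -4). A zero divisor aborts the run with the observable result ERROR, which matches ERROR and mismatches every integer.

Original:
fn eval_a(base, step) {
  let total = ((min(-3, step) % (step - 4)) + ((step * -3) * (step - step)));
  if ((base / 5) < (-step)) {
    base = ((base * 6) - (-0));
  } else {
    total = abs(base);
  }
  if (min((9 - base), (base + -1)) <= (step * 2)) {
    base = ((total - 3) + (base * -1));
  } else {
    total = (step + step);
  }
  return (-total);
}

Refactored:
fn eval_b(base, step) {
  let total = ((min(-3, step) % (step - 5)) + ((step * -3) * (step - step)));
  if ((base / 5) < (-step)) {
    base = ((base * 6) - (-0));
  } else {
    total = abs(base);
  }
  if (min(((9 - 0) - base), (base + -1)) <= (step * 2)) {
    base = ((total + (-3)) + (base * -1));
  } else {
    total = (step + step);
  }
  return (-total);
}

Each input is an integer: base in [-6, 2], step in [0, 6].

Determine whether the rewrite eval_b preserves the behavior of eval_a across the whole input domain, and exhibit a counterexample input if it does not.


These are not equivalent — on base=-6, step=1 the outputs split (0 vs 3).
eval_a: total becomes 0; next ((base / 5) < (-step)) evaluates to true; next base becomes -36; next (min((9 - base), (base + -1)) <= (step * 2)) evaluates to true; next base becomes 33; next final value 0
eval_b: total becomes -3; next ((base / 5) < (-step)) evaluates to true; next base becomes -36; next (min(((9 - 0) - base), (base + -1)) <= (step * 2)) evaluates to true; next base becomes 30; next final value 3
verdict: not equivalent; witness: base=-6, step=1


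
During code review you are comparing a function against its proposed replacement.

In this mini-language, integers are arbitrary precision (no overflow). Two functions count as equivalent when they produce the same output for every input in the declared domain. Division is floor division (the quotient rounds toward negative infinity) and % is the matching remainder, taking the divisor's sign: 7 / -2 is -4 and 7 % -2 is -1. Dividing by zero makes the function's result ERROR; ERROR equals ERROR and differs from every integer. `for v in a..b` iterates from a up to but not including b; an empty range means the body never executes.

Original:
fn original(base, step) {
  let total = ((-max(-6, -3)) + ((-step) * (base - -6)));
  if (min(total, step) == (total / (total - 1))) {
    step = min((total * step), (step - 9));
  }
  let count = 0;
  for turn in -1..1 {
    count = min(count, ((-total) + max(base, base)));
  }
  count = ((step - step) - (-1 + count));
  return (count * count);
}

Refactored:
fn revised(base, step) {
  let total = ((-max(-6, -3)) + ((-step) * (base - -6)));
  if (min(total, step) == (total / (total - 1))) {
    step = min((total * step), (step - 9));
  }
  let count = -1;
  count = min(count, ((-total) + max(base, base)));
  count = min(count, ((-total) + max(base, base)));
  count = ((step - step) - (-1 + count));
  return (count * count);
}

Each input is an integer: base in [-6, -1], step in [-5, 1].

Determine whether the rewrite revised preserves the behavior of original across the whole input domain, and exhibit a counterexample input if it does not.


Input base=-1, step=1: 1 from original versus 4 from revised.
verdict: not equivalent; witness: base=-1, step=1


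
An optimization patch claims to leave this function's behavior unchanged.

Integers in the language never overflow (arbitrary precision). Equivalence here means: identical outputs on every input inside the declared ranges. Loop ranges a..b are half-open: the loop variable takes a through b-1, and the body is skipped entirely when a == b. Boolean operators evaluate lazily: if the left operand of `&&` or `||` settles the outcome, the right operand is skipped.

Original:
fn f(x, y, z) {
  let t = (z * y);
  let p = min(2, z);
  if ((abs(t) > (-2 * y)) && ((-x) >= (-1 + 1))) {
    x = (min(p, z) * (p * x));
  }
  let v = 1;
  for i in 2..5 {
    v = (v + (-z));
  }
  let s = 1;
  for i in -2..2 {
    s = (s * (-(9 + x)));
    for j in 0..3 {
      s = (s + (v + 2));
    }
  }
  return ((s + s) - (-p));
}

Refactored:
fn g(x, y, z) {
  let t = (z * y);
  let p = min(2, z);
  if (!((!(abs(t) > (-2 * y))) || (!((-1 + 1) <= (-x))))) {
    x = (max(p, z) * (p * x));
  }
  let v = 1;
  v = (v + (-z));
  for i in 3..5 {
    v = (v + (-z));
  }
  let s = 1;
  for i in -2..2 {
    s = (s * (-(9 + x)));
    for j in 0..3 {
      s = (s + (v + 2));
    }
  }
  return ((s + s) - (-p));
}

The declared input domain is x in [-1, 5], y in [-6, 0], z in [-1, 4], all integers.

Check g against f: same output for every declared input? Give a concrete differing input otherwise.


Consider the input x=-1, y=-6, z=3.
f: t := -18 | p := 2 | ((abs(t) > (-2 * y)) && ((-x) >= (-1 + 1))): true | x := -4 | v := 1 | iter i=2: | v := -2 | iter i=3: | v := -5 | iter i=4: | v := -8 | s := 1 | iter i=-2: | s := -5 | iter j=0: | s := -11 | iter j=1: | s := -17 | iter j=2: | s := -23 | iter i=-1: | s := 115 | iter j=0: | s := 109 | iter j=1: | s := 103 | iter j=2: | s := 97 | iter i=0: | s := -485 | iter j=0: | s := -491 | iter j=1: | s := -497 | iter j=2: | s := -503 | iter i=1: | s := 2515 | iter j=0: | s := 2509 | iter j=1: | s := 2503 | iter j=2: | s := 2497 | result 4996
g: t := -18 | p := 2 | (!((!(abs(t) > (-2 * y))) || (!((-1 + 1) <= (-x))))): true | x := -6 | v := 1 | v := -2 | iter i=3: | v := -5 | iter i=4: | v := -8 | s := 1 | iter i=-2: | s := -3 | iter j=0: | s := -9 | iter j=1: | s := -15 | iter j=2: | s := -21 | iter i=-1: | s := 63 | iter j=0: | s := 57 | iter j=1: | s := 51 | iter j=2: | s := 45 | iter i=0: | s := -135 | iter j=0: | s := -141 | iter j=1: | s := -147 | iter j=2: | s := -153 | iter i=1: | s := 459 | iter j=0: | s := 453 | iter j=1: | s := 447 | iter j=2: | s := 441 | result 884
4996 against 884: the behavior changed.
verdict: not equivalent; witness: x=-1, y=-6, z=3


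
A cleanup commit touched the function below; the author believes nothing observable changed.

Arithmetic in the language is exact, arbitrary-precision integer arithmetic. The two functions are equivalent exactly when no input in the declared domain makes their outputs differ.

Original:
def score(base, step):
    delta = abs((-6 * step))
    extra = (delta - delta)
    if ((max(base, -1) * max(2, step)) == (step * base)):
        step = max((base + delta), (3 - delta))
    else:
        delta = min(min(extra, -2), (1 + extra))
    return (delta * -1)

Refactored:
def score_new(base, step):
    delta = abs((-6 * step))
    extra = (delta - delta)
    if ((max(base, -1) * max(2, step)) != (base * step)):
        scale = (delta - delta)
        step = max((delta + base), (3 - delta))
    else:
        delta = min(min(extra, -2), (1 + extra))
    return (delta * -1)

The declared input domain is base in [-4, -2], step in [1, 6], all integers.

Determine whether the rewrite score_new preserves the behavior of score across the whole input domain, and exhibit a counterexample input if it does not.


Evaluate both at base=-4, step=1.
score: delta = 6; extra = 0; ((max(base, -1) * max(2, step)) == (step * base)) -> false; delta = -2; return 2
score_new: delta = 6; extra = 0; ((max(base, -1) * max(2, step)) != (base * step)) -> true; scale = 0; step = 2; return -6
2 against -6: the behavior changed.
verdict: not equivalent; witness: base=-4, step=1


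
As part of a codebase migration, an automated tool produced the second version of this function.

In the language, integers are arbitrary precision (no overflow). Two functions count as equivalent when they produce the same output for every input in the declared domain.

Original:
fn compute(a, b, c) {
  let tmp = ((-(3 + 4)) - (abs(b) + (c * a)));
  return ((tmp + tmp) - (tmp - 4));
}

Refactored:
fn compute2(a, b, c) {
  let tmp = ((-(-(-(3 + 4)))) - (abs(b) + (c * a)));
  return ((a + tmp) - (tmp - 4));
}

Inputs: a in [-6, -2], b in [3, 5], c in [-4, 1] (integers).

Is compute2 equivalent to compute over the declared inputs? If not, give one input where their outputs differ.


Consider the input a=-6, b=3, c=-4.
compute: tmp = -34; return -30
compute2: tmp = -34; return -2
-30 and -2 differ, so these are not the same function on this domain.
verdict: not equivalent; witness: a=-6, b=3, c=-4


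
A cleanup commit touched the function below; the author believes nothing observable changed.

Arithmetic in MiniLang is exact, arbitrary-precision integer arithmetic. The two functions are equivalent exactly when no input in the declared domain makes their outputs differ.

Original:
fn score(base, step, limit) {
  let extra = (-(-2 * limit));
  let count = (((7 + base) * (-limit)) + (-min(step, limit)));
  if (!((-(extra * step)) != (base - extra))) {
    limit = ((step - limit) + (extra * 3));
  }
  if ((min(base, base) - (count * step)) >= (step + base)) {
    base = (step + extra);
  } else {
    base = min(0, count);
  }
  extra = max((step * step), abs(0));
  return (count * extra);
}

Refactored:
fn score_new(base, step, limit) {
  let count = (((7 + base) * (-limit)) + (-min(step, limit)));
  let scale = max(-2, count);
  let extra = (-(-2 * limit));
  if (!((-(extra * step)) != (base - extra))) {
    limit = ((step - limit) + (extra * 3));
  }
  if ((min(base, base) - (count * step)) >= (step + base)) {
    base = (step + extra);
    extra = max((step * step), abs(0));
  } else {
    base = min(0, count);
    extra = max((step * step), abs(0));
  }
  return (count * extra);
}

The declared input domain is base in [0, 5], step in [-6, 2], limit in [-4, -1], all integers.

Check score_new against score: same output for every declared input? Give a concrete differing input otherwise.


Differences: min/max/abs usage differs, statement counts differ, local variable names differ, constant usage differs, arithmetic usage differs — yet all 216 inputs agree.
verdict: equivalent


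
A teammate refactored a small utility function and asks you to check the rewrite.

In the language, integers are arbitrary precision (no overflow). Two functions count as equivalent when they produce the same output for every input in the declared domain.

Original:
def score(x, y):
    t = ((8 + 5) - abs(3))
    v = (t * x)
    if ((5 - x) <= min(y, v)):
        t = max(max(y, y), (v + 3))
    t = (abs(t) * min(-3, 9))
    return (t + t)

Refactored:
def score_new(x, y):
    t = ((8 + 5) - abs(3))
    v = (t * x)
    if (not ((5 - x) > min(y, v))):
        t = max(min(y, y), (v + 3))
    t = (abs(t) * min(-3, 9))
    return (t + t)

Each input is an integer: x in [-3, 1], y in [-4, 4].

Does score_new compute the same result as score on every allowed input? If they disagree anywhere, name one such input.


The suspicious edit (`max(y, y)` became `min(y, y)`) never changes the result for any input inside the declared domain.
One worked example (x=-1, y=0) — score: t=10, then v=-10, then ((5 - x) <= min(y, v)) is false, then t=-30, then returns -60; score_new: t=10, then v=-10, then (not ((5 - x) > min(y, v))) is false, then t=-30, then returns -60; agreement on -60.
An exhaustive pass over the 45 declared inputs shows identical outputs.
verdict: equivalent


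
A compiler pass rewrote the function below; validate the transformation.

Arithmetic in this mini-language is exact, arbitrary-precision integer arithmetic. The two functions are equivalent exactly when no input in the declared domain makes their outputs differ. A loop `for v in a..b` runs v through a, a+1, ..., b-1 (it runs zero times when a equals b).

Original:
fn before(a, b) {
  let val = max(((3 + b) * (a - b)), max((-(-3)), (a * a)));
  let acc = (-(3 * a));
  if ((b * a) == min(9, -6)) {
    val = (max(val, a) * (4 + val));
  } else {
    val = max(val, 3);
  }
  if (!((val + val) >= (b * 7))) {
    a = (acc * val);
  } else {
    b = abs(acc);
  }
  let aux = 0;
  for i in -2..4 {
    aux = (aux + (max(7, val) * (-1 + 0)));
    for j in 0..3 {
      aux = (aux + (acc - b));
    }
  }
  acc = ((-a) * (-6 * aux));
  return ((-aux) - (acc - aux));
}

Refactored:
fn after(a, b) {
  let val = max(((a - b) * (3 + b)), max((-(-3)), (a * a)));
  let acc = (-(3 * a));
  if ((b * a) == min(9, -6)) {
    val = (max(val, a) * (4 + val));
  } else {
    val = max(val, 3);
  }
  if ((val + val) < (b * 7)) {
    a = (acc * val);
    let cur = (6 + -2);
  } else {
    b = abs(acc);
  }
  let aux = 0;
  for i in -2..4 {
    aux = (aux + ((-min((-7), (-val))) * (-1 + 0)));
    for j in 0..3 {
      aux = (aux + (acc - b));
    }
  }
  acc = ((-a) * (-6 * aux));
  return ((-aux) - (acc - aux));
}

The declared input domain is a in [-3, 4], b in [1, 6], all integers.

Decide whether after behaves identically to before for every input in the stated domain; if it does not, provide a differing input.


Equivalent. Although `-1` became `-2`, no input in the stated domain can expose it.
An exhaustive pass over the 48 declared inputs shows identical outputs.
As a probe, take a=-2, b=5: before runs val becomes 4; next acc becomes 6; next ((b * a) == min(9, -6)) evaluates to false; next val becomes 4; next (!((val + val) >= (b * 7))) evaluates to true; next a becomes 24; next aux becomes 0; next at i=-2:; next aux becomes -7; next at j=0:; next aux becomes -6; next at j=1:; next aux becomes -5; next at j=2:; next aux becomes -4; next at i=-1:; next aux becomes -11; next at j=0:; next aux becomes -10; next at j=1:; next aux becomes -9; next at j=2:; next aux becomes -8; next at i=0:; next aux becomes -15; next at j=0:; next aux becomes -14; next at j=1:; next aux becomes -13; next at j=2:; next aux becomes -12; next at i=1:; next aux becomes -19; next at j=0:; next aux becomes -18; next at j=1:; next aux becomes -17; next at j=2:; next aux becomes -16; next at i=2:; next aux becomes -23; next at j=0:; next aux becomes -22; next at j=1:; next aux becomes -21; next at j=2:; next aux becomes -20; next at i=3:; next aux becomes -27; next at j=0:; next aux becomes -26; next at j=1:; next aux becomes -25; next at j=2:; next aux becomes -24; next acc becomes -3456; next final value 3456; after runs val becomes 4; next acc becomes 6; next ((b * a) == min(9, -6)) evaluates to false; next val becomes 4; next ((val + val) < (b * 7)) evaluates to true; next a becomes 24; next cur becomes 4; next aux becomes 0; next at i=-2:; next aux becomes -7; next at j=0:; next aux becomes -6; next at j=1:; next aux becomes -5; next at j=2:; next aux becomes -4; next at i=-1:; next aux becomes -11; next at j=0:; next aux becomes -10; next at j=1:; next aux becomes -9; next at j=2:; next aux becomes -8; next at i=0:; next aux becomes -15; next at j=0:; next aux becomes -14; next at j=1:; next aux becomes -13; next at j=2:; next aux becomes -12; next at i=1:; next aux becomes -19; next at j=0:; next aux becomes -18; next at j=1:; next aux becomes -17; next at j=2:; next aux becomes -16; next at i=2:; next aux becomes -23; next at j=0:; next aux becomes -22; next at j=1:; next aux becomes -21; next at j=2:; next aux becomes -20; next at i=3:; next aux becomes -27; next at j=0:; next aux becomes -26; next at j=1:; next aux becomes -25; next at j=2:; next aux becomes -24; next acc becomes -3456; next final value 3456; both end at 3456.
verdict: equivalent


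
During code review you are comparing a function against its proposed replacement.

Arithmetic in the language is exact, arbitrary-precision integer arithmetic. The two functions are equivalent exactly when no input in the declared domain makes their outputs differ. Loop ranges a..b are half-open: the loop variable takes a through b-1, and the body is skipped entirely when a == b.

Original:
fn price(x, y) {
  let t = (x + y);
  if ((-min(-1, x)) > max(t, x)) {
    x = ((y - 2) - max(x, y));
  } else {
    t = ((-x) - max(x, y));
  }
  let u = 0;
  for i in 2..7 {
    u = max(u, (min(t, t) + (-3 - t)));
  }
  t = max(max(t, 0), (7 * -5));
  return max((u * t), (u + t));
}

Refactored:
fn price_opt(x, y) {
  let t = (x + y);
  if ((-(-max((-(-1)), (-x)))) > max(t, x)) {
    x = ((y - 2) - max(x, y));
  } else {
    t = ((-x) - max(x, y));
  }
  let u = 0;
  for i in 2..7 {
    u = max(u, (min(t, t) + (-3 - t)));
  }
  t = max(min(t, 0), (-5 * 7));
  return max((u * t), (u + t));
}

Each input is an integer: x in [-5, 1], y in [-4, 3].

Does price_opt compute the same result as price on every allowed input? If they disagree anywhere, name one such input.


These are not equivalent — on x=-2, y=3 the outputs split (1 vs 0).
price: t becomes 1; next ((-min(-1, x)) > max(t, x)) evaluates to true; next x becomes -2; next u becomes 0; next at i=2:; next u becomes 0; next at i=3:; next u becomes 0; next at i=4:; next u becomes 0; next at i=5:; next u becomes 0; next at i=6:; next u becomes 0; next t becomes 1; next final value 1
price_opt: t becomes 1; next ((-(-max((-(-1)), (-x)))) > max(t, x)) evaluates to true; next x becomes -2; next u becomes 0; next at i=2:; next u becomes 0; next at i=3:; next u becomes 0; next at i=4:; next u becomes 0; next at i=5:; next u becomes 0; next at i=6:; next u becomes 0; next t becomes 0; next final value 0
verdict: not equivalent; witness: x=-2, y=3


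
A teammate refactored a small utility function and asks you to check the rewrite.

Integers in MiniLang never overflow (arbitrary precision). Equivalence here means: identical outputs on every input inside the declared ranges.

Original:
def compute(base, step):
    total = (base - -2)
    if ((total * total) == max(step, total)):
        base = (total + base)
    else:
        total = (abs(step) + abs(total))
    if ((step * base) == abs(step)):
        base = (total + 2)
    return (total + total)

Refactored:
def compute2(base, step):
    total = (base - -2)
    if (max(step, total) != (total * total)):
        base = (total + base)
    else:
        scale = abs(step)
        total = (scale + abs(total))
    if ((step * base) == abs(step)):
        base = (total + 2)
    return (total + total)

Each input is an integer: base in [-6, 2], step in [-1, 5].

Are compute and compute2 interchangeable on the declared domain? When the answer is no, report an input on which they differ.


Input base=-6, step=-1: 10 from compute versus -8 from compute2.
verdict: not equivalent; witness: base=-6, step=-1


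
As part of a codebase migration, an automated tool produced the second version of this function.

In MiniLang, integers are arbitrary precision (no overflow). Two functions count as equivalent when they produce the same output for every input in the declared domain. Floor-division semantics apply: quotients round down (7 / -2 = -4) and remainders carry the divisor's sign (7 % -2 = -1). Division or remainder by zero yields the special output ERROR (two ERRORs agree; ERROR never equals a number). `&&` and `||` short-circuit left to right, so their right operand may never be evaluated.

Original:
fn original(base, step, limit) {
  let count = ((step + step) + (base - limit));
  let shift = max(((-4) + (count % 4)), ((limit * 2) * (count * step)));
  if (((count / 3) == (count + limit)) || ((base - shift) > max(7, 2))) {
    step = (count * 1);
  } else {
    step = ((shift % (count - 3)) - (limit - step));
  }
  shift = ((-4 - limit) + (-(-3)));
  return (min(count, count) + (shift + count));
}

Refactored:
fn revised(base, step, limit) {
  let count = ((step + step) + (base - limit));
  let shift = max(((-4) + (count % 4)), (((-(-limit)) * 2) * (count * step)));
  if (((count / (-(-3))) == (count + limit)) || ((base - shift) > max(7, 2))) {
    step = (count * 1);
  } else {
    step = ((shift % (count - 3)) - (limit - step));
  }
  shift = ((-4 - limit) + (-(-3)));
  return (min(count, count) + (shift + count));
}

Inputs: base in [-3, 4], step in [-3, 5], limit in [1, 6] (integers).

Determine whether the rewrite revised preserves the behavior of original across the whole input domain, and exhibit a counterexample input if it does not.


This is a faithful refactor — same computation, different form, but the computed results match everywhere.
As a probe, take base=2, step=4, limit=6: original runs count becomes 4; next shift becomes 192; next (((count / 3) == (count + limit)) || ((base - shift) > max(7, 2))) evaluates to false; next step becomes -2; next shift becomes -7; next final value 1; revised runs count becomes 4; next shift becomes 192; next (((count / (-(-3))) == (count + limit)) || ((base - shift) > max(7, 2))) evaluates to false; next step becomes -2; next shift becomes -7; next final value 1; both end at 1.
Sweeping the whole domain (432 inputs) finds no disagreement.
verdict: equivalent


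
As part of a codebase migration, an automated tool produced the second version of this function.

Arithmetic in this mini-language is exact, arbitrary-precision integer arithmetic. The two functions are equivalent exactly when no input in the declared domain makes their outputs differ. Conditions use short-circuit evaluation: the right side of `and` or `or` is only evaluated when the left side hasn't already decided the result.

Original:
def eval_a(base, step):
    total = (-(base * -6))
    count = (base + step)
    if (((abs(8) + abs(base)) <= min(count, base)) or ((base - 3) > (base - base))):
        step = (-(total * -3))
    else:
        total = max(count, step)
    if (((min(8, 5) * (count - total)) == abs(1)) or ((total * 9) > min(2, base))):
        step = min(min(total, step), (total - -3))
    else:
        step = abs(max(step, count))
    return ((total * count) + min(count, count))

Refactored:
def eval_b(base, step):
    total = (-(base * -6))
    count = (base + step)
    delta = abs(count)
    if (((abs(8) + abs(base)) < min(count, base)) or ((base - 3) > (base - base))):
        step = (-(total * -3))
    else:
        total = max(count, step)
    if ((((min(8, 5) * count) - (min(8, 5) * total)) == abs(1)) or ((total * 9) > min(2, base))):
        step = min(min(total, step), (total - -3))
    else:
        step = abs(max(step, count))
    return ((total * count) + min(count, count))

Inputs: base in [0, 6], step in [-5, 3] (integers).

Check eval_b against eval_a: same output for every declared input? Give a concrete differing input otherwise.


The edit looks behavioral (`((abs(8) + abs(base)) <= min(count, base))` became `((abs(8) + abs(base)) < min(count, base))`), but over these ranges it never changes the outcome; all 63 inputs agree.
verdict: equivalent


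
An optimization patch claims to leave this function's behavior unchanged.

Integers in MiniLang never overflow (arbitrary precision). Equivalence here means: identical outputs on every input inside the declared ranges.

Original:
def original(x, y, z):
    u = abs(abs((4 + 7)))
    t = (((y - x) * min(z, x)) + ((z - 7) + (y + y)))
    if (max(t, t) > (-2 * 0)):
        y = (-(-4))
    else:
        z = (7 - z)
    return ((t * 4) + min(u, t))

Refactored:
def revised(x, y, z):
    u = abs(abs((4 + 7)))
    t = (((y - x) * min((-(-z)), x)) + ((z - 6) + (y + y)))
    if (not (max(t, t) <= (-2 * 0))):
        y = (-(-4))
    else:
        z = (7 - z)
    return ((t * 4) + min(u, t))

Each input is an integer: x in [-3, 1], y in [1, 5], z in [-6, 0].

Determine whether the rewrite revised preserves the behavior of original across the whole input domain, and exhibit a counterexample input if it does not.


On input x=-3, y=1, z=-6, original returns -175 while revised returns -170.
verdict: not equivalent; witness: x=-3, y=1, z=-6


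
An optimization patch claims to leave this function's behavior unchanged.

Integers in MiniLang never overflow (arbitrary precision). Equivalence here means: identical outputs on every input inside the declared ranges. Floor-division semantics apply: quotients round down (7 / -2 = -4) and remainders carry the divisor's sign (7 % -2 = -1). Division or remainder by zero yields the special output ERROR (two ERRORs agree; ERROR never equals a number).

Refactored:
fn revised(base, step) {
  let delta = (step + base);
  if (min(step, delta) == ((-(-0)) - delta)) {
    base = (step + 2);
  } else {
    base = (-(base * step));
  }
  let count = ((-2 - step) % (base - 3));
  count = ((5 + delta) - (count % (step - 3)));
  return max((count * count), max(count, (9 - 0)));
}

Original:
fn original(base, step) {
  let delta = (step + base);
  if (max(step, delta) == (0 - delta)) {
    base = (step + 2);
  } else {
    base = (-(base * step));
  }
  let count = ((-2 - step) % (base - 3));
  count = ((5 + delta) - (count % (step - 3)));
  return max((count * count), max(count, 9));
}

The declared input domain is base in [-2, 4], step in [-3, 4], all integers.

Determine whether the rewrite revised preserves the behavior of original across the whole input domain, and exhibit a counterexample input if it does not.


The rewrite breaks on base=-2, step=1, where the results are ERROR and 16.
original: delta := -1 | (max(step, delta) == (0 - delta)): true | base := 3 | divide-by-zero, output ERROR
revised: delta := -1 | (min(step, delta) == ((-(-0)) - delta)): false | base := 2 | count := 0 | count := 4 | result 16
verdict: not equivalent; witness: base=-2, step=1


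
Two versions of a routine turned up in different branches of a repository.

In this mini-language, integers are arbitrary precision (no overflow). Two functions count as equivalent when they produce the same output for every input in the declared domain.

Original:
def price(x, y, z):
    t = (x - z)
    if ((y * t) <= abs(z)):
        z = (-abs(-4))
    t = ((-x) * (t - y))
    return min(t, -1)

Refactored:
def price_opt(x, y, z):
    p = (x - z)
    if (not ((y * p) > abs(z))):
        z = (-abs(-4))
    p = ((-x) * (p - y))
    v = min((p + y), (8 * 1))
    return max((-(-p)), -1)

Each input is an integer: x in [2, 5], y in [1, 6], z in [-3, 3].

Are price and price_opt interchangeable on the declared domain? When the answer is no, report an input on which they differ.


Not equivalent: x=2, y=1, z=-3 separates them (-8 vs -1).
price: t=5, then ((y * t) <= abs(z)) is false, then t=-8, then returns -8
price_opt: p=5, then (not ((y * p) > abs(z))) is false, then p=-8, then v=-7, then returns -1
verdict: not equivalent; witness: x=2, y=1, z=-3


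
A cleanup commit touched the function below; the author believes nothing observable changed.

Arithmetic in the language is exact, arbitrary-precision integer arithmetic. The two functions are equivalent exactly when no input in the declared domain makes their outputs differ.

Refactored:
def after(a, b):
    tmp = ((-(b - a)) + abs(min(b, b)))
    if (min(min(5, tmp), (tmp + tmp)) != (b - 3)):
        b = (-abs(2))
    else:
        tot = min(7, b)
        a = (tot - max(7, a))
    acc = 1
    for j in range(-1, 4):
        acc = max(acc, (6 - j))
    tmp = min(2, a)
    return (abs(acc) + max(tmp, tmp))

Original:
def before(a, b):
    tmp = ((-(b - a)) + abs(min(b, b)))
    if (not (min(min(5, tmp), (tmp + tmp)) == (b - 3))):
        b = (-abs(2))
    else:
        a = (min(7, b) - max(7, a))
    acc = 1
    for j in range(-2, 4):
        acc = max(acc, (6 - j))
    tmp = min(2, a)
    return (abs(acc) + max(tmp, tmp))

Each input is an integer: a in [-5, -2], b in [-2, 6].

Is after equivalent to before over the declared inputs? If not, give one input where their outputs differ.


The rewrite breaks on a=-5, b=-2, where the results are 3 and 2.
before: tmp = -1; (not (min(min(5, tmp), (tmp + tmp)) == (b - 3))) -> true; b = -2; acc = 1; [j=-2]; acc = 8; [j=-1]; acc = 8; [j=0]; acc = 8; [j=1]; acc = 8; [j=2]; acc = 8; [j=3]; acc = 8; tmp = -5; return 3
after: tmp = -1; (min(min(5, tmp), (tmp + tmp)) != (b - 3)) -> true; b = -2; acc = 1; [j=-1]; acc = 7; [j=0]; acc = 7; [j=1]; acc = 7; [j=2]; acc = 7; [j=3]; acc = 7; tmp = -5; return 2
verdict: not equivalent; witness: a=-5, b=-2


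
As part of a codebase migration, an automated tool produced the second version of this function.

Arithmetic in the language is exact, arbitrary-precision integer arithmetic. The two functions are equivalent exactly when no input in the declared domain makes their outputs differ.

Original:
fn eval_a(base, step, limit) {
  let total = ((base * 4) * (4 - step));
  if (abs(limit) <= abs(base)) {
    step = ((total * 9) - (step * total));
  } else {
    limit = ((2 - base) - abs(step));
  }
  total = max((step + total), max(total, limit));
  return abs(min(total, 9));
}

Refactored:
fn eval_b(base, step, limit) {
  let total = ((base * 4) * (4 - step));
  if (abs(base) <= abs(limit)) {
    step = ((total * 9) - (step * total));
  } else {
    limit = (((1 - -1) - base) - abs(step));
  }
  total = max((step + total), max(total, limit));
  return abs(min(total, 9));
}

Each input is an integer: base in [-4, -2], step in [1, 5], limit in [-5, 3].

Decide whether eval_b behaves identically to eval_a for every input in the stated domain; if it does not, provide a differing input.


On input base=-4, step=1, limit=-3, eval_a returns 3 while eval_b returns 5.
verdict: not equivalent; witness: base=-4, step=1, limit=-3


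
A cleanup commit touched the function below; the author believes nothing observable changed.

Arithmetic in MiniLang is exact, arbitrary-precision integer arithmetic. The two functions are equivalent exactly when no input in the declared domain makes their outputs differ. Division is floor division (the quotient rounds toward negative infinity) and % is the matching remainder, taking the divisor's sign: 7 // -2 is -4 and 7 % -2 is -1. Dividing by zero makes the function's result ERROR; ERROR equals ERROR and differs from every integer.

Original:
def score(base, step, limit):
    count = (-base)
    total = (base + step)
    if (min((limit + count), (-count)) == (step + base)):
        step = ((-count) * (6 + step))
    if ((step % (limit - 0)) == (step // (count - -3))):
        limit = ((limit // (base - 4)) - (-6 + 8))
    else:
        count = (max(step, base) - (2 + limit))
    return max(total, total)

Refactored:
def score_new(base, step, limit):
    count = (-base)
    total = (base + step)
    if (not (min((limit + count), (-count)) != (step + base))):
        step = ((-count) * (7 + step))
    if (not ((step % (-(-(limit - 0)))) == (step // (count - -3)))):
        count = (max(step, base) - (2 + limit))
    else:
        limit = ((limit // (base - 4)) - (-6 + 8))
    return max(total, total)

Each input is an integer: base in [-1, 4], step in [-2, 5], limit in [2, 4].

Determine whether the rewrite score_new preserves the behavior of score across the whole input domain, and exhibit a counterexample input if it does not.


Equivalent. The one real change (`6` became `7`) has no effect anywhere in the declared ranges.
Across all 144 domain points the two functions coincide.
Spot check at base=-1, step=2, limit=3 — score: count=1, then total=1, then (min((limit + count), (-count)) == (step + base)) is false, then ((step % (limit - 0)) == (step // (count - -3))) is false, then count=-3, then returns 1. score_new: count=1, then total=1, then (not (min((limit + count), (-count)) != (step + base))) is false, then (not ((step % (-(-(limit - 0)))) == (step // (count - -3)))) is true, then count=-3, then returns 1. Both give 1.
verdict: equivalent


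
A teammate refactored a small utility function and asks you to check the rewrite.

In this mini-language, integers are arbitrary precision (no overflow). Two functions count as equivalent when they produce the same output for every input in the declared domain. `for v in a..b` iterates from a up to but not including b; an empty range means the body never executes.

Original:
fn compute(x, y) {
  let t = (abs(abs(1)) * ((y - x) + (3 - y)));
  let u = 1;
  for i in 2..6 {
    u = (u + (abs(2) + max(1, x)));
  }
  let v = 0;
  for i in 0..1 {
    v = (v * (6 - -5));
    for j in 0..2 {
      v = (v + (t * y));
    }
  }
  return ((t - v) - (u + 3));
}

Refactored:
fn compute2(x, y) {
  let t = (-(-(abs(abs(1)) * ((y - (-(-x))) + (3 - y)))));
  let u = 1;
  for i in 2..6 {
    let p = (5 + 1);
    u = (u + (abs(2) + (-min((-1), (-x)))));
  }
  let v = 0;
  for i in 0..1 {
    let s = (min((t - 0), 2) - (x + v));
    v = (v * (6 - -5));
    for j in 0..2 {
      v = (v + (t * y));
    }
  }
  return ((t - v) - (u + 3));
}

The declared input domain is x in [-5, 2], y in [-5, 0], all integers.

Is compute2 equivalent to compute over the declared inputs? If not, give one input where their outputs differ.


Behavior is preserved: although statement counts differ; local variable names differ; arithmetic usage differs; constant usage differs; min/max/abs usage differs, the outputs never diverge.
As a probe, take x=2, y=-5: compute runs t = 1; u = 1; [i=2]; u = 5; [i=3]; u = 9; [i=4]; u = 13; [i=5]; u = 17; v = 0; [i=0]; v = 0; [j=0]; v = -5; [j=1]; v = -10; return -9; compute2 runs t = 1; u = 1; [i=2]; p = 6; u = 5; [i=3]; p = 6; u = 9; [i=4]; p = 6; u = 13; [i=5]; p = 6; u = 17; v = 0; [i=0]; s = -1; v = 0; [j=0]; v = -5; [j=1]; v = -10; return -9; both end at -9.
Every one of the 48 inputs gives matching results.
verdict: equivalent


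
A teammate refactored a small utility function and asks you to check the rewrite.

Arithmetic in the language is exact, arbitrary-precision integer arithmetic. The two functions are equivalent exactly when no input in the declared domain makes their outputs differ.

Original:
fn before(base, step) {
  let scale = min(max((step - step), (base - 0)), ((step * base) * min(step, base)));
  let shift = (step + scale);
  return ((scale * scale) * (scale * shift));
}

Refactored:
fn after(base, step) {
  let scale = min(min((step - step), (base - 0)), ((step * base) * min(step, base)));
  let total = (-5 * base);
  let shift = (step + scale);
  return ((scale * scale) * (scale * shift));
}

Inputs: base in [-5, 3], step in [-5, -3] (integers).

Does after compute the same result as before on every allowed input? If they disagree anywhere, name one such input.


Evaluate both at base=1, step=-5.
before: scale := 1 | shift := -4 | result -4
after: scale := 0 | total := -5 | shift := -5 | result 0
-4 != 0, so the rewrite changes behavior.
verdict: not equivalent; witness: base=1, step=-5


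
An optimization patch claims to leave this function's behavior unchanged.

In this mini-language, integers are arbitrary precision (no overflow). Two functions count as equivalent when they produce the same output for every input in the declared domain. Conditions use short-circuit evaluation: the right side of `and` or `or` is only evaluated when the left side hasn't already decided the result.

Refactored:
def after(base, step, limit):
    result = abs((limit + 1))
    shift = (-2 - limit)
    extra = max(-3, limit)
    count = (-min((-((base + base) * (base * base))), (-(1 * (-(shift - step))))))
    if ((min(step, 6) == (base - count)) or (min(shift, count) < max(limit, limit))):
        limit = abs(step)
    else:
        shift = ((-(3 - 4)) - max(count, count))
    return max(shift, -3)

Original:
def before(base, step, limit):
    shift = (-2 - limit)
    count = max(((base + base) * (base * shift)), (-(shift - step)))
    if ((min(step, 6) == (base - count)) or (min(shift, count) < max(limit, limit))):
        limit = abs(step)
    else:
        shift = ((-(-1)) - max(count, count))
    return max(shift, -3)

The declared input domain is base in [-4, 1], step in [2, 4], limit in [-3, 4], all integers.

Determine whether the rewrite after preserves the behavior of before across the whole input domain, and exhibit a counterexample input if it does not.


On input base=-4, step=2, limit=-3, before returns -3 while after returns 0.
verdict: not equivalent; witness: base=-4, step=2, limit=-3
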